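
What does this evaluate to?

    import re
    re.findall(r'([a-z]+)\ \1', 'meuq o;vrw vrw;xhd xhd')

After group 1 captures some text, `\1` only succeeds where that same text appears again.
Because there's exactly one group, `findall` drops the full match and keeps group 1 from each hit.

['vrw', 'xhd']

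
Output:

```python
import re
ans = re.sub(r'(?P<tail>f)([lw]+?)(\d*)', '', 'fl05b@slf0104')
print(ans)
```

b@slf0104

Pattern: a literal 'f' (captured as 'tail'); then one or more of one of [lw] (lazy) (captured); then zero or more of a digit (captured).
Matches: at [0:4] → 'fl05'.
Each match is replaced by ''.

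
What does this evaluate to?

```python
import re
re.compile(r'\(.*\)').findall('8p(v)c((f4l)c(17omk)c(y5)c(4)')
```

['(v)c((f4l)c(17omk)c(y5)c(4)']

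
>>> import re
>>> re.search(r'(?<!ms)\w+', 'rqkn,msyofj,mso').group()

'rqkn'

Because the assertion is negative and zero-width, positions next to the forbidden text are skipped.
The match spans [0:4] → 'rqkn'.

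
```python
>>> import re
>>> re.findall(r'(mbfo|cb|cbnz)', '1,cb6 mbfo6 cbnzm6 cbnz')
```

['cb', 'mbfo', 'cb', 'cb']

The regex engine tests alternatives in the order written; an earlier branch that matches wins even if a later one would match more.
Scanning left to right: at [2:4] match 'cb', group 1 = 'cb'; at [6:10] match 'mbfo', group 1 = 'mbfo'; at [12:14] match 'cb', group 1 = 'cb'; at [19:21] match 'cb', group 1 = 'cb'.
One capturing group, so `findall` returns just the captured substring from each match — 4 in all.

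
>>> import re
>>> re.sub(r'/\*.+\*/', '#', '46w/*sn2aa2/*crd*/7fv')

'46w#7fv'

Matches: at [3:18] → '/*sn2aa2/*crd*/'.
Every occurrence is swapped for '#'.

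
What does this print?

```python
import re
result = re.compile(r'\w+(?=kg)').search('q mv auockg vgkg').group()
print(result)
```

Because the assertion is zero-width, the text it checks is not consumed and won't appear in the result.
`re.search` scans for the first position where the pattern succeeds.
The match spans [5:9] → 'auoc'.

auoc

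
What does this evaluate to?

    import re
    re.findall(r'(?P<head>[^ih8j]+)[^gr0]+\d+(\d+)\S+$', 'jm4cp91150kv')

This matches one or more of any character except [ih8j] (captured as 'head'); then one or more of any character except [gr0], then one or more of a digit; then one or more of a digit (captured); then one or more of a non-whitespace character; then anchored at the end.
Scanning left to right: at [1:12] match 'm4cp91150kv', groups = ('m4cp91', '0').
Multiple groups make `findall` return tuples — one 2-tuple for the one match.

[('m4cp91', '0')]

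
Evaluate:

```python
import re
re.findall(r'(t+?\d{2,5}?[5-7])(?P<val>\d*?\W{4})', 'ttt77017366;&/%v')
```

[('ttt77017', '366;&/%')]

This matches one or more of a literal 't' (lazy), then 2 to 5 of a digit (lazy), then a character in [5-7] (captured); then zero or more of a digit (lazy), then exactly 4 of a non-word character (captured as 'val').
Walking the string: at [0:15] match 'ttt77017366;&/%', groups = ('ttt77017', '366;&/%').
Multiple groups make `findall` return tuples — one 2-tuple for the one match.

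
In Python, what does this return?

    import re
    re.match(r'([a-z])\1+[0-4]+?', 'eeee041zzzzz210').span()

(0, 5)

The backreference `\1` re-matches whatever the first group consumed, character for character.
With `match`, the pattern is implicitly anchored at the beginning.
The match spans [0:5] → 'eeee0'.
Captured: group 1 = 'e'.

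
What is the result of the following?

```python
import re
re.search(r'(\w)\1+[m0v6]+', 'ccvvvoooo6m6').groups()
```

('c',)

`\1` is not a pattern — it's the concrete string captured by group 1, re-applied verbatim.
`re.search` tries every starting position until one works.
The match spans [0:5] → 'ccvvv'.
Captured: group 1 = 'c'.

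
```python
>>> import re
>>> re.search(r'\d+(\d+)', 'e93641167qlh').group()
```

'93641167'

The match spans [1:9] → '93641167'.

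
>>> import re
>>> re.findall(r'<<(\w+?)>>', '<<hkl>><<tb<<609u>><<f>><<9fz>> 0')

With a single group, `findall` returns only what that group captured — 4 items.

['hkl', '609u', 'f', '9fz']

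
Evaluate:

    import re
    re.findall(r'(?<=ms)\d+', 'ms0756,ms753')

['0756', '753']

The lookaround is zero-width — it requires the adjacent text to match without consuming it, so the asserted text isn't part of the match.
Scanning left to right: at [2:6] → '0756'; at [9:12] → '753'.
With no groups in the pattern, `findall` gives back each whole match — 2 here.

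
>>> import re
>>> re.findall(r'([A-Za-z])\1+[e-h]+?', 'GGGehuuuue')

A backreference is literal: `\1` must see the identical characters the first group matched.
Scanning left to right: at [0:4] match 'GGGe', group 1 = 'G'; at [5:10] match 'uuuue', group 1 = 'u'.
With a single group, `findall` returns only what that group captured — 2 items.

['G', 'u']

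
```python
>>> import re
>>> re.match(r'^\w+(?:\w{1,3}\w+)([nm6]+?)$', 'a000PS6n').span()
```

Pattern: anchored at the start of the string; then one or more of a word character; then 1 to 3 of a word character, then one or more of a word character (non-capturing group); then one or more of one of [nm6] (lazy) (captured); then anchored at the end.
`re.match` only tries the pattern at the start of the string.
The match spans [0:8] → 'a000PS6n'.
Captured: group 1 = 'n'.

(0, 8)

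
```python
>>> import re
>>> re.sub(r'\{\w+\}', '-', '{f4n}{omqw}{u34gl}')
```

Matches: at [0:5] → '{f4n}'; at [5:11] → '{omqw}'; at [11:18] → '{u34gl}'.
Each match is replaced by '-'.

'---'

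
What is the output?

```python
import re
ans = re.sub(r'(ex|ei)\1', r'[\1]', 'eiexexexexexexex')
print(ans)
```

ei[ex][ex][ex]ex

A backreference is literal: `\1` must see the identical characters the first group matched.
`\1` in the replacement pulls in group 1's text for each match.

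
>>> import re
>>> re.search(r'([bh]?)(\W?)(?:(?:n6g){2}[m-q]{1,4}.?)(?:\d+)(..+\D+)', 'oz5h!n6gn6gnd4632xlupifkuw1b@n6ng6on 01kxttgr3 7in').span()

The match spans [3:50] → 'h!n6gn6gnd4632xlupifkuw1b@n6ng6on 01kxttgr3 7in'.

(3, 50)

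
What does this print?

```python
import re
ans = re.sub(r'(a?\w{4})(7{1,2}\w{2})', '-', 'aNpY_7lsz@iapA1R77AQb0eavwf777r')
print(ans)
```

This matches optionally a literal 'a', then exactly 4 of a word character (captured); then 1 to 2 of a literal '7', then exactly 2 of a word character (captured).
Every occurrence is swapped for '-'.

-z@i-b0e-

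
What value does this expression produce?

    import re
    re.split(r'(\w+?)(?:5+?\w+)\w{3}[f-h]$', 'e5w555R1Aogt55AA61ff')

The pattern matches one or more of a word character (lazy) (captured); then one or more of a literal '5' (lazy), then one or more of a word character (non-capturing group); then exactly 3 of a word character, then a character in [f-h]; then anchored at the end.
The `?` after the quantifier makes it lazy — it takes as little as possible before letting the rest of the pattern try.
Matches to split on: at [0:20] → 'e5w555R1Aogt55AA61ff'.
With a capturing group present, the delimiter's captured portion is kept in the result list.

['', 'e', '']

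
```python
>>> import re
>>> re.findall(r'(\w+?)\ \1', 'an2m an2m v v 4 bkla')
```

`\1` is not a pattern — it's the concrete string captured by group 1, re-applied verbatim.
Matches: at [0:9] match 'an2m an2m', group 1 = 'an2m'; at [10:13] match 'v v', group 1 = 'v'.
One capturing group, so `findall` returns just the captured substring from each match — 2 in all.

['an2m', 'v']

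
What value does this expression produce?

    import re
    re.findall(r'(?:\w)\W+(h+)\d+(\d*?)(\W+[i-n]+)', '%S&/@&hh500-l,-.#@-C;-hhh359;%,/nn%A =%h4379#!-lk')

This matches a word character (non-capturing group); then one or more of a non-word character; then one or more of a literal 'h' (captured); then one or more of a digit; then zero or more of a digit (lazy) (captured); then one or more of a non-word character, then one or more of a character in [i-n] (captured).
Scanning left to right: at [1:13] match 'S&/@&hh500-l', groups = ('hh', '', '-l'); at [19:34] match 'C;-hhh359;%,/nn', groups = ('hhh', '', ';%,/nn'); at [35:49] match 'A =%h4379#!-lk', groups = ('h', '', '#!-lk').
`findall` packs the 3 group values into a tuple for every match.

[('hh', '', '-l'), ('hhh', '', ';%,/nn'), ('h', '', '#!-lk')]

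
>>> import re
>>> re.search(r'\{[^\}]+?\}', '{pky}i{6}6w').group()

`re.search` scans for the first position where the pattern succeeds.
The match spans [0:5] → '{pky}'.

'{pky}'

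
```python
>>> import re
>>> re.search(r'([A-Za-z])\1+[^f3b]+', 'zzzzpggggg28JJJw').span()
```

`\1` has to match the exact text group 1 already captured.
The match spans [0:16] → 'zzzzpggggg28JJJw'.

(0, 16)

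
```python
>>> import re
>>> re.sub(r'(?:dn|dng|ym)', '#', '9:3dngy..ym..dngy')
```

'9:3#gy..#..#gy'

The regex engine tests alternatives in the order written; an earlier branch that matches wins even if a later one would match more.
`sub` substitutes '#' at each match site.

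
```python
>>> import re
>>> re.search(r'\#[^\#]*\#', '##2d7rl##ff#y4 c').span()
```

The match spans [0:2] → '##'.

(0, 2)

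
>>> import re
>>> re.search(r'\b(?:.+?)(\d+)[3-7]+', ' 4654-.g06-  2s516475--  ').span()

The match spans [1:5] → '4654'.

(1, 5)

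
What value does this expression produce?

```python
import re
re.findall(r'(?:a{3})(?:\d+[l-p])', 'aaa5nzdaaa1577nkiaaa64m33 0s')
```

['aaa5n', 'aaa1577n', 'aaa64m']

The pattern matches exactly 3 of a literal 'a' (non-capturing group); then one or more of a digit, then a character in [l-p] (non-capturing group).
`findall` yields the raw match text (3 of them) because the pattern has no groups.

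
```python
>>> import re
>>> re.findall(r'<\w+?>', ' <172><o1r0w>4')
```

['<172>', '<o1r0w>']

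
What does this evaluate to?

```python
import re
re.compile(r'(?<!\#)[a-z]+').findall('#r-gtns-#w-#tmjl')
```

Because the assertion is negative and zero-width, positions next to the forbidden text are skipped.
No capturing groups, so `findall` returns the 2 full match strings.

['gtns', 'mjl']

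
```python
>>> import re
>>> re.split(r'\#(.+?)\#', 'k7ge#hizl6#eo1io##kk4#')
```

Matches to split on: at [4:11] → '#hizl6#'; at [16:22] → '##kk4#'.
Because the pattern has a capturing group, `split` also inserts each captured text between the pieces.

['k7ge', 'hizl6', 'eo1io', '#kk4', '']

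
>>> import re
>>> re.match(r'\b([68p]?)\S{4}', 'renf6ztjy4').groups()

('',)

The match spans [0:4] → 'renf'.
Captured: group 1 = ''.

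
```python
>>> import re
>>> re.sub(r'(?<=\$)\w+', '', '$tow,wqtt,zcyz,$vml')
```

'$,wqtt,zcyz,$'

Lookahead/lookbehind check context without consuming it, so the matched span excludes the asserted characters.
Matches: at [1:4] → 'tow'; at [16:19] → 'vml'.
`sub` substitutes '' at each match site.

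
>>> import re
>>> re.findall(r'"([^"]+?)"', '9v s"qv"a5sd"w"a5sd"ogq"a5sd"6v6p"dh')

Matches: at [4:8] match '"qv"', group 1 = 'qv'; at [12:15] match '"w"', group 1 = 'w'; at [19:24] match '"ogq"', group 1 = 'ogq'; at [28:34] match '"6v6p"', group 1 = '6v6p'.
One capturing group, so `findall` returns just the captured substring from each match — 4 in all.

['qv', 'w', 'ogq', '6v6p']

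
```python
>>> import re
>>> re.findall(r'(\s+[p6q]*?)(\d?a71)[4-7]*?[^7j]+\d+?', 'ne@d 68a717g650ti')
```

[(' 6', '8a71')]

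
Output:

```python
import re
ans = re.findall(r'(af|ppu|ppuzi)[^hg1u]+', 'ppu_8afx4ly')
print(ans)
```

Scanning left to right: at [0:11] match 'ppu_8afx4ly', group 1 = 'ppu'.
`findall` collects group 1 from the one match (1 total).

['ppu']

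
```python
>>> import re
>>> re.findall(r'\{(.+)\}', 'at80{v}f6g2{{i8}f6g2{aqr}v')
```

`findall` collects group 1 from the one match (1 total).

['v}f6g2{{i8}f6g2{aqr']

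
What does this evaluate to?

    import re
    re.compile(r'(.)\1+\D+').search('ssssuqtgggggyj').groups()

The match spans [0:14] → 'ssssuqtgggggyj'.
Captured: group 1 = 's'.

('s',)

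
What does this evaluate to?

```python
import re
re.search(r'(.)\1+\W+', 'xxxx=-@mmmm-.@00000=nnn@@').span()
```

(0, 7)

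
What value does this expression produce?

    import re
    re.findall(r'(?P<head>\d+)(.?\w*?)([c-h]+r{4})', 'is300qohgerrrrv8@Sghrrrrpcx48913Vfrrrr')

[('300', 'qo', 'hgerrrr'), ('8', '@S', 'ghrrrr'), ('48913', 'V', 'frrrr')]

This matches one or more of a digit (captured as 'head'); then optionally any character, then zero or more of a word character (lazy) (captured); then one or more of a character in [c-h], then exactly 4 of the literal 'r' (captured).
With the lazy modifier that quantifier settles for the fewest repetitions that let the rest of the pattern succeed (the atoms after it are unaffected and can still be greedy).
Walking the string: at [2:14] match '300qohgerrrr', groups = ('300', 'qo', 'hgerrrr'); at [15:24] match '8@Sghrrrr', groups = ('8', '@S', 'ghrrrr'); at [27:38] match '48913Vfrrrr', groups = ('48913', 'V', 'frrrr').
Multiple groups make `findall` return tuples — one 3-tuple for each match.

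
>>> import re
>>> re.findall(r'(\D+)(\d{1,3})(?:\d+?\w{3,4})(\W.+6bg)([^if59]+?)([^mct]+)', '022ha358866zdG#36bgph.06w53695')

The pattern matches one or more of a non-digit (captured); then 1 to 3 of a digit (captured); then one or more of a digit (lazy), then 3 to 4 of a word character (non-capturing group); then a non-word character, then one or more of any character, then the literal '6bg' (captured); then one or more of any character except [if59] (lazy) (captured); then one or more of any character except [mct] (captured).
A `+?`/`*?`/`{m,n}?` starts at its minimum and grows only as far as needed for what follows to match.
Walking the string: at [3:30] match 'ha358866zdG#36bgph.06w53695', groups = ('ha', '358', '#36bg', 'p', 'h.06w53695').
`findall` packs the 5 group values into a tuple for every match.

[('ha', '358', '#36bg', 'p', 'h.06w53695')]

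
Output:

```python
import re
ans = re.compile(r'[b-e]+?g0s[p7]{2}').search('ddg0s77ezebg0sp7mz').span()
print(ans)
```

The pattern matches one or more of a character in [b-e] (lazy); then the literal 'g0s', then exactly 2 of one of [p7].
The match spans [0:7] → 'ddg0s77'.

(0, 7)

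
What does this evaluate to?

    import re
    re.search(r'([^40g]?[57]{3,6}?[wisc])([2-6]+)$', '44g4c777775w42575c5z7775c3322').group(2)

'3322'

The match spans [19:29] → 'z7775c3322'.
Captured: group 1 = 'z7775c', group 2 = '3322'.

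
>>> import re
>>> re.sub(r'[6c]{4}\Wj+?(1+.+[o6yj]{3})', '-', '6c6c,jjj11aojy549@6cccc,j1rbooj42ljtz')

The pattern matches exactly 4 of one of [6c], then a non-word character, then one or more of the literal 'j' (lazy); then one or more of the literal '1', then one or more of any character, then exactly 3 of one of [o6yj] (captured).
Matches: at [0:31] → '6c6c,jjj11aojy549@6cccc,j1rbooj'.
Every occurrence is swapped for '-'.

'-42ljtz'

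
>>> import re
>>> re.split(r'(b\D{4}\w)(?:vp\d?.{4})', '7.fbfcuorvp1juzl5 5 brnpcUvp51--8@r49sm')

['7.f', 'bfcuor', '5 5 ', 'brnpcU', '@r49sm']

The pattern matches the literal 'b', then exactly 4 of a non-digit, then a word character (captured); then the literal 'vp', then optionally a digit, then exactly 4 of any character (non-capturing group).
Matches to split on: at [3:16] → 'bfcuorvp1juzl'; at [20:33] → 'brnpcUvp51--8'.
With a capturing group present, the delimiter's captured portion is kept in the result list.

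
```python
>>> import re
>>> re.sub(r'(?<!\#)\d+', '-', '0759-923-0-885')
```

`(?!…)`/`(?<!…)` only lets a position through if the neighbouring text does NOT match; no characters are consumed.
Matches: at [0:4] → '0759'; at [5:8] → '923'; at [9:10] → '0'; at [11:14] → '885'.
Every occurrence is swapped for '-'.

'-------'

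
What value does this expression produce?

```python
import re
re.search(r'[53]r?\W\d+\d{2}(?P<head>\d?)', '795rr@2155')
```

This matches one of [53], then optionally a literal 'r', then a non-word character; then one or more of a digit, then exactly 2 of a digit; then optionally a digit (captured as 'head').
`re.search` scans for the first position where the pattern succeeds.
Here no position works, so the call returns None.

None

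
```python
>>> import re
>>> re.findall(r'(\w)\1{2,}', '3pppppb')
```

['p']

After group 1 captures some text, `\1` only succeeds where that same text appears again.
Walking the string: at [1:6] match 'ppppp', group 1 = 'p'.
With a single group, `findall` returns only what that group captured — 1 item.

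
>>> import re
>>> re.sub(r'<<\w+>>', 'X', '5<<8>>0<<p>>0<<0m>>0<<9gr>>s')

'5X0X0X0Xs'

Each match is replaced by 'X'.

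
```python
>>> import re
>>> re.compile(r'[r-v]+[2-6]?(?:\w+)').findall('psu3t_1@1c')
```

['su3t_1']

This matches one or more of a character in [r-v], then optionally a character in [2-6]; then one or more of a word character (non-capturing group).
Scanning left to right: at [1:7] → 'su3t_1'.
With no groups in the pattern, `findall` gives back each whole match — 1 here.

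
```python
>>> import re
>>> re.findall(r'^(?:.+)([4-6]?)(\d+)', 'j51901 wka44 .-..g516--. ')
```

Pattern: anchored at the start of the string; then one or more of any character (non-capturing group); then optionally a character in [4-6] (captured); then one or more of a digit (captured).
Scanning left to right: at [0:21] match 'j51901 wka44 .-..g516', groups = ('', '6').
2 groups means the one result is a tuple of 2 captured strings — 1 here.

[('', '6')]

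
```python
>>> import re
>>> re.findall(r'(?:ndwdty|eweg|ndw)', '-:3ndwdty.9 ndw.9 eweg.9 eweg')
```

['ndwdty', 'ndw', 'eweg', 'eweg']

`|` is ordered: at each position the engine commits to the first alternative that works.
Walking the string: at [3:9] → 'ndwdty'; at [12:15] → 'ndw'; at [18:22] → 'eweg'; at [25:29] → 'eweg'.
With no groups in the pattern, `findall` gives back each whole match — 4 here.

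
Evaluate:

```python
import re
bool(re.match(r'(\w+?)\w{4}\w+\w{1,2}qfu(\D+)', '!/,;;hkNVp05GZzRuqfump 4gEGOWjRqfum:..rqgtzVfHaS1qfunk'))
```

False

Pattern: one or more of a word character (lazy) (captured); then exactly 4 of a word character; then one or more of a word character; then 1 to 2 of a word character, then the literal 'qfu'; then one or more of a non-digit (captured).
With `match`, the pattern is implicitly anchored at the beginning.
Here position 0 doesn't satisfy it, so the call returns None, and `bool(None)` is False.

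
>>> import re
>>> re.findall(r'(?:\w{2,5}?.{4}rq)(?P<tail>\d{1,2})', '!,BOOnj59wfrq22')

The pattern matches 2 to 5 of a word character (lazy), then exactly 4 of any character, then the literal 'rq' (non-capturing group); then 1 to 2 of a digit (captured as 'tail').
Walking the string: at [2:15] match 'BOOnj59wfrq22', group 1 = '22'.
One capturing group, so `findall` returns just the captured substring from the one match — 1 in all.

['22']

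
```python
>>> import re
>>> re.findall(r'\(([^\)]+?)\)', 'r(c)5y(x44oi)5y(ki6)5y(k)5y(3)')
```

Walking the string: at [1:4] match '(c)', group 1 = 'c'; at [6:13] match '(x44oi)', group 1 = 'x44oi'; at [15:20] match '(ki6)', group 1 = 'ki6'; at [22:25] match '(k)', group 1 = 'k'; at [27:30] match '(3)', group 1 = '3'.
With a single group, `findall` returns only what that group captured — 5 items.

['c', 'x44oi', 'ki6', 'k', '3']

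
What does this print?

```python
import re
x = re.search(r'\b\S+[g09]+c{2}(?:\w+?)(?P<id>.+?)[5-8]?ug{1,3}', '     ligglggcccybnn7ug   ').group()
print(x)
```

ligglggcccybnn7ug

This matches a word boundary (`\b`, zero-width); then one or more of a non-whitespace character, then one or more of one of [g09], then exactly 2 of the literal 'c'; then one or more of a word character (lazy) (non-capturing group); then one or more of any character (lazy) (captured as 'id'); then optionally a character in [5-8], then a literal 'u', then 1 to 3 of a literal 'g'.
The match spans [5:22] → 'ligglggcccybnn7ug'.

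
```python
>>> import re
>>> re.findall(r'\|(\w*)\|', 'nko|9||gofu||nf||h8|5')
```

`findall` collects group 1 from each match (4 total).

['9', 'gofu', 'nf', 'h8']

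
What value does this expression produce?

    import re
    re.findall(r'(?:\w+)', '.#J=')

['J']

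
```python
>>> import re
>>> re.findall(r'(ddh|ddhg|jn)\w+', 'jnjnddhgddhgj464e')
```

Scanning left to right: at [0:17] match 'jnjnddhgddhgj464e', group 1 = 'jn'.
One capturing group, so `findall` returns just the captured substring from the one match — 1 in all.

['jn']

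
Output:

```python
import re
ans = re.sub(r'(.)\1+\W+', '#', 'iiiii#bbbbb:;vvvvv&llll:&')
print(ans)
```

A backreference is literal: `\1` must see the identical characters the first group matched.
Matches: at [0:6] → 'iiiii#'; at [6:13] → 'bbbbb:;'; at [13:19] → 'vvvvv&'; at [19:25] → 'llll:&'.
Each match is replaced by '#'.

####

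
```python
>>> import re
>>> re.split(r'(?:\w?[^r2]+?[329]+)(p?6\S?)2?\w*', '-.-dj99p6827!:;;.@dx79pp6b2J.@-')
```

The pattern matches optionally a word character, then one or more of any character except [r2] (lazy), then one or more of one of [329] (non-capturing group); then optionally the literal 'p', then the literal '6', then optionally a non-whitespace character (captured); then optionally a literal '2', then zero or more of a word character.
Matches to split on: at [0:12] → '-.-dj99p6827'.
With a capturing group present, the delimiter's captured portion is kept in the result list.

['', 'p68', '!:;;.@dx79pp6b2J.@-']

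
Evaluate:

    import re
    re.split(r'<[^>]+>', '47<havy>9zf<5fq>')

Each match becomes a cut point; 3 segments remain.

['47', '9zf', '']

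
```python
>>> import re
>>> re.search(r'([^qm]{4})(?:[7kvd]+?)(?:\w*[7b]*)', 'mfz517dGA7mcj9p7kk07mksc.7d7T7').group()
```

The match spans [1:24] → 'fz517dGA7mcj9p7kk07mksc'.

'fz517dGA7mcj9p7kk07mksc'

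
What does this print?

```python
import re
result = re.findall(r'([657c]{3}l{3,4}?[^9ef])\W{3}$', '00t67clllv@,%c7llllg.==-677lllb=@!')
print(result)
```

This matches exactly 3 of one of [657c], then 3 to 4 of the literal 'l' (lazy), then any character except [9ef] (captured); then exactly 3 of a non-word character; then anchored at the end.
With a single group, `findall` returns only what that group captured — 1 item.

['677lllb']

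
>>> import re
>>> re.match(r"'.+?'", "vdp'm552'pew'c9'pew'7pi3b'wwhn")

None

`re.match` only tries the pattern at the start of the string.
Here the string doesn't start with a match, so the call returns None.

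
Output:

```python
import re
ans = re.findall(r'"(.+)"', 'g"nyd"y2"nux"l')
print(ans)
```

['nyd"y2"nux']

With a single group, `findall` returns only what that group captured — 1 item.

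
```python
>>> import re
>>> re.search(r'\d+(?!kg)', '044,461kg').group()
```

'044'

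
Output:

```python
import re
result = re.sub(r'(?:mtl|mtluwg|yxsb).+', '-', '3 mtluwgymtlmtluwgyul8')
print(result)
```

3 -

Each match is replaced by '-'.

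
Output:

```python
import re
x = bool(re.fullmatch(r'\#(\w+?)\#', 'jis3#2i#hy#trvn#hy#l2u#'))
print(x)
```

False

`re.fullmatch` requires the pattern to consume the entire string.
Here the pattern can't cover the whole string, so the call returns None, and `bool(None)` is False.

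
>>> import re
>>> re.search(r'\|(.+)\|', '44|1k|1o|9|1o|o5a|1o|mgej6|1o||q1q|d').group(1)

`re.search` scans for the first position where the pattern succeeds.
The match spans [2:35] → '|1k|1o|9|1o|o5a|1o|mgej6|1o||q1q|'.
Captured: group 1 = '1k|1o|9|1o|o5a|1o|mgej6|1o||q1q'.

'1k|1o|9|1o|o5a|1o|mgej6|1o||q1q'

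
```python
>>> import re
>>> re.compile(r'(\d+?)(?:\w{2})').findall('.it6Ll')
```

One capturing group, so `findall` returns just the captured substring from the one match — 1 in all.

['6']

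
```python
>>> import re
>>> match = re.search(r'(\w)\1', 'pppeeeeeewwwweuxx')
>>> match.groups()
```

The backreference `\1` re-matches whatever the first group consumed, character for character.
Unlike `match`, `search` isn't anchored — it looks for the pattern anywhere in the string.
The match spans [0:2] → 'pp'.
Captured: group 1 = 'p'.

('p',)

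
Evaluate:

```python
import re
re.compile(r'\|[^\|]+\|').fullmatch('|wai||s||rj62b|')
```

None

`re.fullmatch` requires the pattern to consume the entire string.
Here the string isn't matched end-to-end, so the call returns None.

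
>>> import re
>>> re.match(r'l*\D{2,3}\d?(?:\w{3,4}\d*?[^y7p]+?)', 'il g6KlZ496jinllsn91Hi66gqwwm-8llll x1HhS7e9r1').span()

(0, 8)

This matches zero or more of the literal 'l', then 2 to 3 of a non-digit, then optionally a digit; then 3 to 4 of a word character, then zero or more of a digit (lazy), then one or more of any character except [y7p] (lazy) (non-capturing group).
The `?` after the quantifier makes it lazy — it takes as little as possible before letting the rest of the pattern try.
`re.match` only tries the pattern at the start of the string.
The match spans [0:8] → 'il g6KlZ'.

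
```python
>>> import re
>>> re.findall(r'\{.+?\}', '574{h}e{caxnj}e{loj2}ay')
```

Lazy quantifiers expand one character at a time until the remainder of the pattern can match.
Walking the string: at [3:6] → '{h}'; at [7:14] → '{caxnj}'; at [15:21] → '{loj2}'.
With no groups in the pattern, `findall` gives back each whole match — 3 here.

['{h}', '{caxnj}', '{loj2}']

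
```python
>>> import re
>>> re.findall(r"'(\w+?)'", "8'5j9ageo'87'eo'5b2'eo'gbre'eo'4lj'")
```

['5j9ageo', 'eo', 'eo', 'eo']

One capturing group, so `findall` returns just the captured substring from each match — 4 in all.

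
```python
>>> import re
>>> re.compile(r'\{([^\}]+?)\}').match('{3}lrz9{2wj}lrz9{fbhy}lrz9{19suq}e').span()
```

`match` is anchored at position 0; if the pattern doesn't fit there, it returns None.
The match spans [0:3] → '{3}'.
Captured: group 1 = '3'.

(0, 3)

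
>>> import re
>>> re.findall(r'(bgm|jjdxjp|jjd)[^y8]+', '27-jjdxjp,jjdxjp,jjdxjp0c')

['jjdxjp']

Alternation tries branches left to right and keeps the first one that lets the overall match succeed at that position.
With a single group, `findall` returns only what that group captured — 1 item.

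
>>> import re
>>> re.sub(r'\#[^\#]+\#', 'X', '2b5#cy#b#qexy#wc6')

Matches: at [3:7] → '#cy#'; at [8:14] → '#qexy#'.
Each match is replaced by 'X'.

'2b5XbXwc6'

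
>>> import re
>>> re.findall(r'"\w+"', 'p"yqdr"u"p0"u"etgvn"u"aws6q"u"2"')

['"yqdr"', '"p0"', '"etgvn"', '"aws6q"', '"2"']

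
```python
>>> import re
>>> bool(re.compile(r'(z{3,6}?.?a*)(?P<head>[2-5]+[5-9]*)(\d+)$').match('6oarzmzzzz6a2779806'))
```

Pattern: 3 to 6 of the literal 'z' (lazy), then optionally any character, then zero or more of the literal 'a' (captured); then one or more of a character in [2-5], then zero or more of a character in [5-9] (captured as 'head'); then one or more of a digit (captured); then anchored at the end.
`match` is anchored at position 0; if the pattern doesn't fit there, it returns None.
Here position 0 doesn't satisfy it, so the call returns None, and `bool(None)` is False.

False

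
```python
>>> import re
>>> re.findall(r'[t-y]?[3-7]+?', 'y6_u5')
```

This matches optionally a character in [t-y]; then one or more of a character in [3-7] (lazy).
Matches: at [0:2] → 'y6'; at [3:5] → 'u5'.
With no groups in the pattern, `findall` gives back each whole match — 2 here.

['y6', 'u5']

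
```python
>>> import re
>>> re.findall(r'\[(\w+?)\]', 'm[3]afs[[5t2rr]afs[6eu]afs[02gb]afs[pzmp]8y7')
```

['3', '5t2rr', '6eu', '02gb', 'pzmp']

Scanning left to right: at [1:4] match '[3]', group 1 = '3'; at [8:15] match '[5t2rr]', group 1 = '5t2rr'; at [18:23] match '[6eu]', group 1 = '6eu'; at [26:32] match '[02gb]', group 1 = '02gb'; at [35:41] match '[pzmp]', group 1 = 'pzmp'.
With a single group, `findall` returns only what that group captured — 5 items.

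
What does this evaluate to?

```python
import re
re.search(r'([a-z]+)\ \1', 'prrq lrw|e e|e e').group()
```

'e e'

After group 1 captures some text, `\1` only succeeds where that same text appears again.
`search` walks the string left to right and returns the first match it finds.
The match spans [9:12] → 'e e'.
Captured: group 1 = 'e'.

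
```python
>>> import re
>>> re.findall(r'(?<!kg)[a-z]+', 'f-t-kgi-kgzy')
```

['f', 't', 'kgi', 'kgzy']

The negative lookahead/lookbehind blocks any match where the forbidden context is present.
Scanning left to right: at [0:1] → 'f'; at [2:3] → 't'; at [4:7] → 'kgi'; at [8:12] → 'kgzy'.
No capturing groups, so `findall` returns the 4 full match strings.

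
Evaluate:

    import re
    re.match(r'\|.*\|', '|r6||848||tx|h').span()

`re.match` won't scan ahead — the pattern has to work from the very first character.
The match spans [0:13] → '|r6||848||tx|'.

(0, 13)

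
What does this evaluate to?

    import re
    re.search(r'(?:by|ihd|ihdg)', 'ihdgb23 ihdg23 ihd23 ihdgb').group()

'ihd'

The regex engine tests alternatives in the order written; an earlier branch that matches wins even if a later one would match more.
The match spans [0:3] → 'ihd'.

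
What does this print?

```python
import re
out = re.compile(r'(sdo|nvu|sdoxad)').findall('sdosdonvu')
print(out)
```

One capturing group, so `findall` returns just the captured substring from each match — 3 in all.

['sdo', 'sdo', 'nvu']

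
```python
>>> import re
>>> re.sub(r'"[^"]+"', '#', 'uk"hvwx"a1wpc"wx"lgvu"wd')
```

Every occurrence is swapped for '#'.

'uk#a1wpc#lgvu"wd'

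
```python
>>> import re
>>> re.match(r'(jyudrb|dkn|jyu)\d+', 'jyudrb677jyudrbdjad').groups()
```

('jyudrb',)

`re.match` only tries the pattern at the start of the string.
The match spans [0:9] → 'jyudrb677'.
Captured: group 1 = 'jyudrb'.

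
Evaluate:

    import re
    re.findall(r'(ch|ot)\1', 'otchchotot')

A backreference is literal: `\1` must see the identical characters the first group matched.
Scanning left to right: at [2:6] match 'chch', group 1 = 'ch'; at [6:10] match 'otot', group 1 = 'ot'.
With a single group, `findall` returns only what that group captured — 2 items.

['ch', 'ot']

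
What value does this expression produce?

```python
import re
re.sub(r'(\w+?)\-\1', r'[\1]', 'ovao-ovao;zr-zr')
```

`\1` is not a pattern — it's the concrete string captured by group 1, re-applied verbatim.
Matches: at [0:9] → 'ovao-ovao'; at [10:15] → 'zr-zr'.
Each match is replaced using the text its own group 1 captured.

'[ovao];[zr]'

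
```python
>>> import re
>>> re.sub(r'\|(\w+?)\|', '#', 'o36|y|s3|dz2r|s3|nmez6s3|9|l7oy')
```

'o36#s3#s3#9|l7oy'

Matches: at [3:6] → '|y|'; at [8:14] → '|dz2r|'; at [16:25] → '|nmez6s3|'.
Every occurrence is swapped for '#'.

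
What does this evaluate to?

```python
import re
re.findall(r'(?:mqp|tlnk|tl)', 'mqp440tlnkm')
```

['mqp', 'tlnk']

Alternation isn't longest-match — the leftmost alternative that fits at this position is chosen.
Scanning left to right: at [0:3] → 'mqp'; at [6:10] → 'tlnk'.
`findall` yields the raw match text (2 of them) because the pattern has no groups.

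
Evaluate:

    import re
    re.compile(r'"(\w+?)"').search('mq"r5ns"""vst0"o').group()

The match spans [2:8] → '"r5ns"'.

'"r5ns"'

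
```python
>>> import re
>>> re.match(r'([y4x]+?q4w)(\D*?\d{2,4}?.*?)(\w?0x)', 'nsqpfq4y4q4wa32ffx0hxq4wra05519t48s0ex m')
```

`match` is anchored at position 0; if the pattern doesn't fit there, it returns None.
Here position 0 doesn't satisfy it, so the call returns None.

None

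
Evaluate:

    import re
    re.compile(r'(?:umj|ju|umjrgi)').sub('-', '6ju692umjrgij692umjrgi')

Alternation isn't longest-match — the leftmost alternative that fits at this position is chosen.
Matches: at [1:3] → 'ju'; at [6:9] → 'umj'; at [16:19] → 'umj'.
Every occurrence is swapped for '-'.

'6-692-rgij692-rgi'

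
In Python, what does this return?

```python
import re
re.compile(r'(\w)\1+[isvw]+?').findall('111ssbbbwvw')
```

['1', 'b']

After group 1 captures some text, `\1` only succeeds where that same text appears again.
Scanning left to right: at [0:4] match '111s', group 1 = '1'; at [5:9] match 'bbbw', group 1 = 'b'.
Because there's exactly one group, `findall` drops the full match and keeps group 1 from each hit.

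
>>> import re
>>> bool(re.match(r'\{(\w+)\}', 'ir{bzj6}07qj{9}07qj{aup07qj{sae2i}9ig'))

With `match`, the pattern is implicitly anchored at the beginning.
Here position 0 doesn't satisfy it, so the call returns None, and `bool(None)` is False.

False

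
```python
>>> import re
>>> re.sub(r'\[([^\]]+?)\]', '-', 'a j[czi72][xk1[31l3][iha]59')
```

'a j---59'

Every occurrence is swapped for '-'.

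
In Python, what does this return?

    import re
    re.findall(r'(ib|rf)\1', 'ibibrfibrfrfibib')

['ib', 'rf', 'ib']

After group 1 captures some text, `\1` only succeeds where that same text appears again.
Because there's exactly one group, `findall` drops the full match and keeps group 1 from each hit.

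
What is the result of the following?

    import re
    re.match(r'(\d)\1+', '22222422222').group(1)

'2'

The match spans [0:5] → '22222'.
Captured: group 1 = '2'.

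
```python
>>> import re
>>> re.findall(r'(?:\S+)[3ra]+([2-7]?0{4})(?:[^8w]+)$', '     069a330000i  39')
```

This matches one or more of a non-whitespace character (non-capturing group); then one or more of one of [3ra]; then optionally a character in [2-7], then exactly 4 of the literal '0' (captured); then one or more of any character except [8w] (non-capturing group); then anchored at the end.
Because there's exactly one group, `findall` drops the full match and keeps group 1 from the one hit.

['0000']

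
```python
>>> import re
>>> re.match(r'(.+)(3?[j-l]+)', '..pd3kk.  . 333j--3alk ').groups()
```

('..pd3kk.  . 333j--3al', 'k')

This matches one or more of any character (captured); then optionally the literal '3', then one or more of a character in [j-l] (captured).
`re.match` only tries the pattern at the start of the string.
The match spans [0:22] → '..pd3kk.  . 333j--3alk'.
Captured: group 1 = '..pd3kk.  . 333j--3al', group 2 = 'k'.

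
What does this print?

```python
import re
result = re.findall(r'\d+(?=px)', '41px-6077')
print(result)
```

['41']

The lookaround is zero-width — it requires the adjacent text to match without consuming it, so the asserted text isn't part of the match.
Scanning left to right: at [0:2] → '41'.
Since nothing is captured, `findall` lists the 1 matched substring directly.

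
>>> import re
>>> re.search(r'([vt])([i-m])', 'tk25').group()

Pattern: one of [vt] (captured); then a character in [i-m] (captured).
`re.search` tries every starting position until one works.
The match spans [0:2] → 'tk'.
Captured: group 1 = 't', group 2 = 'k'.

'tk'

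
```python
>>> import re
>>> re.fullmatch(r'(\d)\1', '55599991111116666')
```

After group 1 captures some text, `\1` only succeeds where that same text appears again.
`fullmatch` succeeds only if the pattern covers the string from start to end.
Here the pattern can't cover the whole string, so the call returns None.

None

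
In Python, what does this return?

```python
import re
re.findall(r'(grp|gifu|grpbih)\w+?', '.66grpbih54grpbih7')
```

`|` is ordered: at each position the engine commits to the first alternative that works.
Walking the string: at [3:7] match 'grpb', group 1 = 'grp'; at [11:15] match 'grpb', group 1 = 'grp'.
With a single group, `findall` returns only what that group captured — 2 items.

['grp', 'grp']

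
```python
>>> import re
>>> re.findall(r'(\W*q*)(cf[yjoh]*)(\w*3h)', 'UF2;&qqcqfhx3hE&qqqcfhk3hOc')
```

[('&qqq', 'cfh', 'k3h')]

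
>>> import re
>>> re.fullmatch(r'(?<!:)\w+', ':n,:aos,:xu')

`re.fullmatch` is like wrapping the pattern in `^…$` (in single-line mode).
Here there's no way to consume every character, so the call returns None.

None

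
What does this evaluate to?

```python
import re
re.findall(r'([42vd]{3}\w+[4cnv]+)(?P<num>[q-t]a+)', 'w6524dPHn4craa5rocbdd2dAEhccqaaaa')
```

This matches exactly 3 of one of [42vd], then one or more of a word character, then one or more of one of [4cnv] (captured); then a character in [q-t], then one or more of the literal 'a' (captured as 'num').
2 groups means the one result is a tuple of 2 captured strings — 1 here.

[('24dPHn4craa5rocbdd2dAEhcc', 'qaaaa')]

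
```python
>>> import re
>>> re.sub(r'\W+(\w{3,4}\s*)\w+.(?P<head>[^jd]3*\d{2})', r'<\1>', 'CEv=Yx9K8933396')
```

`\1` in the replacement pulls in group 1's text for each match.

'CEv<Yx9K>'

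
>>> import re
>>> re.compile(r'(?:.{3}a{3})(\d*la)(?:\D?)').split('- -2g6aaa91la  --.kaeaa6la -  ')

['- -', '91la', ' --.kaeaa6la -  ']

This matches exactly 3 of any character, then exactly 3 of the literal 'a' (non-capturing group); then zero or more of a digit, then the literal 'la' (captured); then optionally a non-digit (non-capturing group).
`re.split` interleaves the captured-group text with the surrounding fragments.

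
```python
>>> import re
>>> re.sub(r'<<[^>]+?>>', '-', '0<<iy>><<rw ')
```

Matches: at [1:7] → '<<iy>>'.
Every occurrence is swapped for '-'.

'0-<<rw '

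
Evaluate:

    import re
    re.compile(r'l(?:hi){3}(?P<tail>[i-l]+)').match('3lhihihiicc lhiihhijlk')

None

`match` is anchored at position 0; if the pattern doesn't fit there, it returns None.
Here the pattern fails at index 0, so the call returns None.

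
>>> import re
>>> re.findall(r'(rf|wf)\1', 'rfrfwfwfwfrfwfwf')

['rf', 'wf', 'wf']

A backreference is literal: `\1` must see the identical characters the first group matched.
Walking the string: at [0:4] match 'rfrf', group 1 = 'rf'; at [4:8] match 'wfwf', group 1 = 'wf'; at [12:16] match 'wfwf', group 1 = 'wf'.
With a single group, `findall` returns only what that group captured — 3 items.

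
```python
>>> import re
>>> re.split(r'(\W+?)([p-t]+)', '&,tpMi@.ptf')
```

The pattern matches one or more of a non-word character (lazy) (captured); then one or more of a character in [p-t] (captured).
Matches to split on: at [0:4] → '&,tp'; at [6:10] → '@.pt'.
With a capturing group present, the delimiter's captured portion is kept in the result list.

['', '&,', 'tp', 'Mi', '@.', 'pt', 'f']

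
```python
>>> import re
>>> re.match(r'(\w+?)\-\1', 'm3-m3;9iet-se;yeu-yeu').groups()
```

('m3',)

The match spans [0:5] → 'm3-m3'.
Captured: group 1 = 'm3'.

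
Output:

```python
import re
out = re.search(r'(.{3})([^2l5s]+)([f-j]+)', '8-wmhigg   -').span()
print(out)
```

(0, 8)

The match spans [0:8] → '8-wmhigg'.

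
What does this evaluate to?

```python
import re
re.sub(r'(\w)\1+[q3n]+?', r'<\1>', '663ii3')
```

After group 1 captures some text, `\1` only succeeds where that same text appears again.
`\1` in the replacement pulls in group 1's text for each match.

'<6><i>'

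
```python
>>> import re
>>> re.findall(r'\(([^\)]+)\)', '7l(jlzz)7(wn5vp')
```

With a single group, `findall` returns only what that group captured — 1 item.

['jlzz']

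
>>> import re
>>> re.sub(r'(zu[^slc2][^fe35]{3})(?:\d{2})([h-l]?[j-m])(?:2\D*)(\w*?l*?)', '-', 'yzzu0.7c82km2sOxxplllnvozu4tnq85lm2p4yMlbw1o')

'yz-4tnq85lm2p4yMlbw1o'

Pattern: the literal 'zu', then any character except [slc2], then exactly 3 of any character except [fe35] (captured); then exactly 2 of a digit (non-capturing group); then optionally a character in [h-l], then a character in [j-m] (captured); then a literal '2', then zero or more of a non-digit (non-capturing group); then zero or more of a word character (lazy), then zero or more of a literal 'l' (lazy) (captured).
Because the quantifier is non-greedy, it stops expanding at the earliest point where the rest of the pattern can succeed.
Matches: at [2:26] → 'zu0.7c82km2sOxxplllnvozu'.
`sub` substitutes '-' at each match site.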